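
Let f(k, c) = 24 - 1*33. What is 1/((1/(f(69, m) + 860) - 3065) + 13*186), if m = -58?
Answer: -851/550596 ≈ -0.0015456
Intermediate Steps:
f(k, c) = -9 (f(k, c) = 24 - 33 = -9)
1/((1/(f(69, m) + 860) - 3065) + 13*186) = 1/((1/(-9 + 860) - 3065) + 13*186) = 1/((1/851 - 3065) + 2418) = 1/(-2608314/851 + 2418) = 1/(-550596/851) = -851/550596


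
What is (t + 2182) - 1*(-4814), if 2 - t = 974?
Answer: 6024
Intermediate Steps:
t = -972 (t = 2 - 1*974 = 2 - 974 = -972)
(t + 2182) - 1*(-4814) = (-972 + 2182) - 1*(-4814) = 1210 + 4814 = 6024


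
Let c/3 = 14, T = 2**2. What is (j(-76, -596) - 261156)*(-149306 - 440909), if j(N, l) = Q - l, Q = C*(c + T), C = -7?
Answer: 153976469630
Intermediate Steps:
T = 4
c = 42 (c = 3*14 = 42)
Q = -322 (Q = -7*(42 + 4) = -7*46 = -322)
j(N, l) = -322 - l
(j(-76, -596) - 261156)*(-149306 - 440909) = ((-322 - 1*(-596)) - 261156)*(-149306 - 440909) = ((-322 + 596) - 261156)*(-590215) = (274 - 261156)*(-590215) = -260882*(-590215) = 153976469630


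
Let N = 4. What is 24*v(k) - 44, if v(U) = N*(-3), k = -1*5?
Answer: -332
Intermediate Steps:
k = -5
v(U) = -12 (v(U) = 4*(-3) = -12)
24*v(k) - 44 = 24*(-12) - 44 = -288 - 44 = -332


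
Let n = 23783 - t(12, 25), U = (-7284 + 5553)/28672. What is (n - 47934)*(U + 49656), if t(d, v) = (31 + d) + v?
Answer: -34481440411119/28672 ≈ -1.2026e+9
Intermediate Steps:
t(d, v) = 31 + d + v
U = -1731/28672 (U = -1731*1/28672 = -1731/28672 ≈ -0.060372)
n = 23715 (n = 23783 - (31 + 12 + 25) = 23783 - 1*68 = 23783 - 68 = 23715)
(n - 47934)*(U + 49656) = (23715 - 47934)*(-1731/28672 + 49656) = -24219*1423735101/28672 = -34481440411119/28672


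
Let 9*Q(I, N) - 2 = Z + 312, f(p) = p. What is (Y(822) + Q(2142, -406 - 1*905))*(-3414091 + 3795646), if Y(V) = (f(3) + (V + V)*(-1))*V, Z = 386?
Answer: -514650626110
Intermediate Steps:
Q(I, N) = 700/9 (Q(I, N) = 2/9 + (386 + 312)/9 = 2/9 + (⅑)*698 = 2/9 + 698/9 = 700/9)
Y(V) = V*(3 - 2*V) (Y(V) = (3 + (V + V)*(-1))*V = (3 + (2*V)*(-1))*V = (3 - 2*V)*V = V*(3 - 2*V))
(Y(822) + Q(2142, -406 - 1*905))*(-3414091 + 3795646) = (822*(3 - 2*822) + 700/9)*(-3414091 + 3795646) = (822*(3 - 1644) + 700/9)*381555 = (822*(-1641) + 700/9)*381555 = (-1348902 + 700/9)*381555 = -12139418/9*381555 = -514650626110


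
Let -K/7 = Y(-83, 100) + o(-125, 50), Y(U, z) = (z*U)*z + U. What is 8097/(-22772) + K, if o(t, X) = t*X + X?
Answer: 133306847235/22772 ≈ 5.8540e+6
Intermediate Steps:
Y(U, z) = U + U*z² (Y(U, z) = (U*z)*z + U = U*z² + U = U + U*z²)
o(t, X) = X + X*t (o(t, X) = X*t + X = X + X*t)
K = 5853981 (K = -7*(-83*(1 + 100²) + 50*(1 - 125)) = -7*(-83*(1 + 10000) + 50*(-124)) = -7*(-83*10001 - 6200) = -7*(-830083 - 6200) = -7*(-836283) = 5853981)
8097/(-22772) + K = 8097/(-22772) + 5853981 = 8097*(-1/22772) + 5853981 = -8097/22772 + 5853981 = 133306847235/22772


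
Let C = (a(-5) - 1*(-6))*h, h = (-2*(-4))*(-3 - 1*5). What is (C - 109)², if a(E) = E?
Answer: 29929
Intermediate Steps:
h = -64 (h = 8*(-3 - 5) = 8*(-8) = -64)
C = -64 (C = (-5 - 1*(-6))*(-64) = (-5 + 6)*(-64) = 1*(-64) = -64)
(C - 109)² = (-64 - 109)² = (-173)² = 29929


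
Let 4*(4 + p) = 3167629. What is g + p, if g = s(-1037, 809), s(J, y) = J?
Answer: 3163465/4 ≈ 7.9087e+5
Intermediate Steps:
p = 3167613/4 (p = -4 + (1/4)*3167629 = -4 + 3167629/4 = 3167613/4 ≈ 7.9190e+5)
g = -1037
g + p = -1037 + 3167613/4 = 3163465/4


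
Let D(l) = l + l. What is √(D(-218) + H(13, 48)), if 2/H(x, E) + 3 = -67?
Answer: I*√534135/35 ≈ 20.881*I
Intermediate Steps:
H(x, E) = -1/35 (H(x, E) = 2/(-3 - 67) = 2/(-70) = 2*(-1/70) = -1/35)
D(l) = 2*l
√(D(-218) + H(13, 48)) = √(2*(-218) - 1/35) = √(-436 - 1/35) = √(-15261/35) = I*√534135/35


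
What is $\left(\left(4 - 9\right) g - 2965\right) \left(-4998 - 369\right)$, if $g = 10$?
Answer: $16181505$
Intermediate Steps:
$\left(\left(4 - 9\right) g - 2965\right) \left(-4998 - 369\right) = \left(\left(4 - 9\right) 10 - 2965\right) \left(-4998 - 369\right) = \left(\left(-5\right) 10 - 2965\right) \left(-5367\right) = \left(-50 - 2965\right) \left(-5367\right) = \left(-3015\right) \left(-5367\right) = 16181505$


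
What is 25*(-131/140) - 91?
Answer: -3203/28 ≈ -114.39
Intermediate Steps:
25*(-131/140) - 91 = -655/28 - 91 = -3203/28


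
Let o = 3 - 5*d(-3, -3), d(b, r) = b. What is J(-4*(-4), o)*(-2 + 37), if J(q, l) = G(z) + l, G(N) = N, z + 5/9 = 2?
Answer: 6125/9 ≈ 680.56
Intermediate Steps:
z = 13/9 (z = -5/9 + 2 = 13/9 ≈ 1.4444)
o = 18 (o = 3 - 5*(-3) = 3 + 15 = 18)
J(q, l) = 13/9 + l
J(-4*(-4), o)*(-2 + 37) = (13/9 + 18)*(-2 + 37) = (175/9)*35 = 6125/9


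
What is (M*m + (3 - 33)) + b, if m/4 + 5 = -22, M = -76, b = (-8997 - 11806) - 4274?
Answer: -16899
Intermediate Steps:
b = -25077 (b = -20803 - 4274 = -25077)
m = -108 (m = -20 + 4*(-22) = -20 - 88 = -108)
(M*m + (3 - 33)) + b = (-76*(-108) + (3 - 33)) - 25077 = (8208 - 30) - 25077 = 8178 - 25077 = -16899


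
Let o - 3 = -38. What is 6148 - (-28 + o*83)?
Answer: 9081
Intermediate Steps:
o = -35 (o = 3 - 38 = -35)
6148 - (-28 + o*83) = 6148 - (-28 - 35*83) = 6148 - (-28 - 2905) = 6148 - 1*(-2933) = 6148 + 2933 = 9081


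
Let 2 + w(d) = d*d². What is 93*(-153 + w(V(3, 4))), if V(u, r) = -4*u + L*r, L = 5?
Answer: 33201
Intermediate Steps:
V(u, r) = -4*u + 5*r
w(d) = -2 + d³ (w(d) = -2 + d*d² = -2 + d³)
93*(-153 + w(V(3, 4))) = 93*(-153 + (-2 + (-4*3 + 5*4)³)) = 93*(-153 + (-2 + (-12 + 20)³)) = 93*(-153 + (-2 + 8³)) = 93*(-153 + (-2 + 512)) = 93*(-153 + 510) = 93*357 = 33201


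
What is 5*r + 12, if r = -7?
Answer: -23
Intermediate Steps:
5*r + 12 = 5*(-7) + 12 = -35 + 12 = -23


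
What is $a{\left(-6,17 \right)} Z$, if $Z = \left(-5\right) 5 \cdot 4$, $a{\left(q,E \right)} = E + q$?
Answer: $-1100$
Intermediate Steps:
$Z = -100$ ($Z = \left(-25\right) 4 = -100$)
$a{\left(-6,17 \right)} Z = \left(17 - 6\right) \left(-100\right) = 11 \left(-100\right) = -1100$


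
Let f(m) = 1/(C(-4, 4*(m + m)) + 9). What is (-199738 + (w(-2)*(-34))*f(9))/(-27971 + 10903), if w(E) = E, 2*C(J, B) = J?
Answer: 699049/59738 ≈ 11.702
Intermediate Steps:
C(J, B) = J/2
f(m) = ⅐ (f(m) = 1/((½)*(-4) + 9) = 1/(-2 + 9) = 1/7 = ⅐)
(-199738 + (w(-2)*(-34))*f(9))/(-27971 + 10903) = (-199738 - 2*(-34)*(⅐))/(-27971 + 10903) = (-199738 + 68*(⅐))/(-17068) = (-199738 + 68/7)*(-1/17068) = -1398098/7*(-1/17068) = 699049/59738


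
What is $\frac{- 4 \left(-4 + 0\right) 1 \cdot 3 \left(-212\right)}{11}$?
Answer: $- \frac{10176}{11} \approx -925.09$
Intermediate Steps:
$\frac{- 4 \left(-4 + 0\right) 1 \cdot 3 \left(-212\right)}{11} = - 4 \left(\left(-4\right) 1\right) 3 \left(-212\right) \frac{1}{11} = \left(-4\right) \left(-4\right) 3 \left(-212\right) \frac{1}{11} = 16 \cdot 3 \left(-212\right) \frac{1}{11} = 48 \left(-212\right) \frac{1}{11} = \left(-10176\right) \frac{1}{11} = - \frac{10176}{11}$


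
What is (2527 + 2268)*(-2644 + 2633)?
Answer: -52745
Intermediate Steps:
(2527 + 2268)*(-2644 + 2633) = 4795*(-11) = -52745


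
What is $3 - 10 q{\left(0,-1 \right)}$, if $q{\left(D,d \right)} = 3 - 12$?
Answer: $93$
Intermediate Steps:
$q{\left(D,d \right)} = -9$ ($q{\left(D,d \right)} = 3 - 12 = -9$)
$3 - 10 q{\left(0,-1 \right)} = 3 - -90 = 3 + 90 = 93$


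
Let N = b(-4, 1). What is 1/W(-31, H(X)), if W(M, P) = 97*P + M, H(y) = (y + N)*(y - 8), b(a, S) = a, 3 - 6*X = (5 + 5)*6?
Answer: 4/91541 ≈ 4.3696e-5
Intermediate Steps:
X = -19/2 (X = 1/2 - (5 + 5)*6/6 = 1/2 - 5*6/3 = 1/2 - 1/6*60 = 1/2 - 10 = -19/2 ≈ -9.5000)
N = -4
H(y) = (-8 + y)*(-4 + y) (H(y) = (y - 4)*(y - 8) = (-4 + y)*(-8 + y) = (-8 + y)*(-4 + y))
W(M, P) = M + 97*P
1/W(-31, H(X)) = 1/(-31 + 97*(32 + (-19/2)**2 - 12*(-19/2))) = 1/(-31 + 97*(32 + 361/4 + 114)) = 1/(-31 + 97*(945/4)) = 1/(-31 + 91665/4) = 1/(91541/4) = 4/91541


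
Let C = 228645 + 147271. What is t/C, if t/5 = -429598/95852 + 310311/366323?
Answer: -10292556305/212894522437928 ≈ -4.8346e-5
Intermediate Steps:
C = 375916
t = -10292556305/566335358 (t = 5*(-429598/95852 + 310311/366323) = 5*(-429598*1/95852 + 310311*(1/366323)) = 5*(-6929/1546 + 310311/366323) = 5*(-2058511261/566335358) = -10292556305/566335358 ≈ -18.174)
t/C = -10292556305/566335358/375916 = -10292556305/566335358*1/375916 = -10292556305/212894522437928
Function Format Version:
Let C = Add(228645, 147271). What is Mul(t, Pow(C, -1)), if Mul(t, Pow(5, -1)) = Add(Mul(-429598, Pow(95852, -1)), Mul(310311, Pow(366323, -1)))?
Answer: Rational(-10292556305, 212894522437928) ≈ -4.8346e-5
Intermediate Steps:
C = 375916
t = Rational(-10292556305, 566335358) (t = Mul(5, Add(Mul(-429598, Pow(95852, -1)), Mul(310311, Pow(366323, -1)))) = Mul(5, Add(Mul(-429598, Rational(1, 95852)), Mul(310311, Rational(1, 366323)))) = Mul(5, Add(Rational(-6929, 1546), Rational(310311, 366323))) = Mul(5, Rational(-2058511261, 566335358)) = Rational(-10292556305, 566335358) ≈ -18.174)
Mul(t, Pow(C, -1)) = Mul(Rational(-10292556305, 566335358), Pow(375916, -1)) = Mul(Rational(-10292556305, 566335358), Rational(1, 375916)) = Rational(-10292556305, 212894522437928)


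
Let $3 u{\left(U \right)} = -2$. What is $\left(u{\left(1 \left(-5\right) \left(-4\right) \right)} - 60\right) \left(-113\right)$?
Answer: $\frac{20566}{3} \approx 6855.3$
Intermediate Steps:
$u{\left(U \right)} = - \frac{2}{3}$ ($u{\left(U \right)} = \frac{1}{3} \left(-2\right) = - \frac{2}{3}$)
$\left(u{\left(1 \left(-5\right) \left(-4\right) \right)} - 60\right) \left(-113\right) = \left(- \frac{2}{3} - 60\right) \left(-113\right) = \left(- \frac{182}{3}\right) \left(-113\right) = \frac{20566}{3}$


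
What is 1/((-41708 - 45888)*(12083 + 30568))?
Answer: -1/3736056996 ≈ -2.6766e-10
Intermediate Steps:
1/((-41708 - 45888)*(12083 + 30568)) = 1/(-87596*42651) = 1/(-3736056996) = -1/3736056996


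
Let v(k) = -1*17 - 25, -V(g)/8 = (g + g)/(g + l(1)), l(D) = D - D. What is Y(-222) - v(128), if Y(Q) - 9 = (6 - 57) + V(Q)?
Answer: -16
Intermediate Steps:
l(D) = 0
V(g) = -16 (V(g) = -8*(g + g)/(g + 0) = -8*2*g/g = -8*2 = -16)
v(k) = -42 (v(k) = -17 - 25 = -42)
Y(Q) = -58 (Y(Q) = 9 + ((6 - 57) - 16) = 9 + (-51 - 16) = 9 - 67 = -58)
Y(-222) - v(128) = -58 - 1*(-42) = -58 + 42 = -16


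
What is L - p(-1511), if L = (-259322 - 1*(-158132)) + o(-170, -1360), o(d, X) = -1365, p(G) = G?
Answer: -101044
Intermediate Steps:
L = -102555 (L = (-259322 - 1*(-158132)) - 1365 = (-259322 + 158132) - 1365 = -101190 - 1365 = -102555)
L - p(-1511) = -102555 - 1*(-1511) = -102555 + 1511 = -101044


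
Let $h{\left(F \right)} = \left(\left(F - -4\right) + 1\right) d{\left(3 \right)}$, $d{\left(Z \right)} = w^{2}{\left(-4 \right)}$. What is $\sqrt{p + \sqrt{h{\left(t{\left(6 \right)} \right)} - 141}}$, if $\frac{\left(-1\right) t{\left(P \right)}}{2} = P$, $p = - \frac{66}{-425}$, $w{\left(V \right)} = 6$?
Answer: $\frac{\sqrt{1122 + 7225 i \sqrt{393}}}{85} \approx 3.1607 + 3.136 i$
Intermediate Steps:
$d{\left(Z \right)} = 36$ ($d{\left(Z \right)} = 6^{2} = 36$)
$p = \frac{66}{425}$ ($p = \left(-66\right) \left(- \frac{1}{425}\right) = \frac{66}{425} \approx 0.15529$)
$t{\left(P \right)} = - 2 P$
$h{\left(F \right)} = 180 + 36 F$ ($h{\left(F \right)} = \left(\left(F - -4\right) + 1\right) 36 = \left(\left(F + 4\right) + 1\right) 36 = \left(\left(4 + F\right) + 1\right) 36 = \left(5 + F\right) 36 = 180 + 36 F$)
$\sqrt{p + \sqrt{h{\left(t{\left(6 \right)} \right)} - 141}} = \sqrt{\frac{66}{425} + \sqrt{\left(180 + 36 \left(\left(-2\right) 6\right)\right) - 141}} = \sqrt{\frac{66}{425} + \sqrt{\left(180 + 36 \left(-12\right)\right) - 141}} = \sqrt{\frac{66}{425} + \sqrt{\left(180 - 432\right) - 141}} = \sqrt{\frac{66}{425} + \sqrt{-252 - 141}} = \sqrt{\frac{66}{425} + \sqrt{-393}} = \sqrt{\frac{66}{425} + i \sqrt{393}}$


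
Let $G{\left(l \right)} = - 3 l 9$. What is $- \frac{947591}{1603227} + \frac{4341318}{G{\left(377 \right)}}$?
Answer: $- \frac{774418195775}{1813249737} \approx -427.09$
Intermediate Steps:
$G{\left(l \right)} = - 27 l$
$- \frac{947591}{1603227} + \frac{4341318}{G{\left(377 \right)}} = - \frac{947591}{1603227} + \frac{4341318}{\left(-27\right) 377} = \left(-947591\right) \frac{1}{1603227} + \frac{4341318}{-10179} = - \frac{947591}{1603227} + 4341318 \left(- \frac{1}{10179}\right) = - \frac{947591}{1603227} - \frac{1447106}{3393} = - \frac{774418195775}{1813249737}$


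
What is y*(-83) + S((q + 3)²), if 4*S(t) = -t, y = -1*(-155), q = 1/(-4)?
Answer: -823481/64 ≈ -12867.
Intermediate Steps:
q = -¼ ≈ -0.25000
y = 155
S(t) = -t/4 (S(t) = (-t)/4 = -t/4)
y*(-83) + S((q + 3)²) = 155*(-83) - (-¼ + 3)²/4 = -12865 - (11/4)²/4 = -12865 - ¼*121/16 = -12865 - 121/64 = -823481/64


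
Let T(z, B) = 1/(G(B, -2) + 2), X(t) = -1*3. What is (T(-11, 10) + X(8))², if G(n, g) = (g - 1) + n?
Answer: 676/81 ≈ 8.3457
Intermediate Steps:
G(n, g) = -1 + g + n (G(n, g) = (-1 + g) + n = -1 + g + n)
X(t) = -3
T(z, B) = 1/(-1 + B) (T(z, B) = 1/((-1 - 2 + B) + 2) = 1/((-3 + B) + 2) = 1/(-1 + B))
(T(-11, 10) + X(8))² = (1/(-1 + 10) - 3)² = (1/9 - 3)² = (⅑ - 3)² = (-26/9)² = 676/81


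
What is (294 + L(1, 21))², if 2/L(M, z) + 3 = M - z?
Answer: 45697600/529 ≈ 86385.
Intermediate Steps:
L(M, z) = 2/(-3 + M - z) (L(M, z) = 2/(-3 + (M - z)) = 2/(-3 + M - z))
(294 + L(1, 21))² = (294 - 2/(3 + 21 - 1*1))² = (294 - 2/(3 + 21 - 1))² = (294 - 2/23)² = (6760/23)² = 45697600/529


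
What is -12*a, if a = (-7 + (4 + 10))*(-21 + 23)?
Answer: -168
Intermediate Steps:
a = 14 (a = (-7 + 14)*2 = 7*2 = 14)
-12*a = -12*14 = -168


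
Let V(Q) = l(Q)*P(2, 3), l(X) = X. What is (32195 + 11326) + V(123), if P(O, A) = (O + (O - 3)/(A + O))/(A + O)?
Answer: 1089132/25 ≈ 43565.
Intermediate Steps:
P(O, A) = (O + (-3 + O)/(A + O))/(A + O)
V(Q) = 9*Q/25 (V(Q) = Q*((-3 + 2 + 2² + 3*2)/(3 + 2)²) = Q*((-3 + 2 + 4 + 6)/5²) = Q*((1/25)*9) = Q*(9/25) = 9*Q/25)
(32195 + 11326) + V(123) = (32195 + 11326) + (9/25)*123 = 43521 + 1107/25 = 1089132/25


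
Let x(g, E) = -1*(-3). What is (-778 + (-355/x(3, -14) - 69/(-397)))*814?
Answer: -868803364/1191 ≈ -7.2947e+5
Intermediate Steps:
x(g, E) = 3
(-778 + (-355/x(3, -14) - 69/(-397)))*814 = (-778 + (-355/3 - 69/(-397)))*814 = (-778 + (-355*1/3 - 69*(-1/397)))*814 = (-778 + (-355/3 + 69/397))*814 = (-778 - 140728/1191)*814 = -1067326/1191*814 = -868803364/1191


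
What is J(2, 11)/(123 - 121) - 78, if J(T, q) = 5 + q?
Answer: -70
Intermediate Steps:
J(2, 11)/(123 - 121) - 78 = (5 + 11)/(123 - 121) - 78 = 16/2 - 78 = 16*(1/2) - 78 = 8 - 78 = -70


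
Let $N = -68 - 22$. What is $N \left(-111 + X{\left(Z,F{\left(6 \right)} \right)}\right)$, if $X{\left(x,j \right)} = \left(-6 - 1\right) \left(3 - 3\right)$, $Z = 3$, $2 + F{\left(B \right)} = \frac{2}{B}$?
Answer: $9990$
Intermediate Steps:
$F{\left(B \right)} = -2 + \frac{2}{B}$
$N = -90$ ($N = -68 - 22 = -90$)
$X{\left(x,j \right)} = 0$ ($X{\left(x,j \right)} = \left(-7\right) 0 = 0$)
$N \left(-111 + X{\left(Z,F{\left(6 \right)} \right)}\right) = - 90 \left(-111 + 0\right) = \left(-90\right) \left(-111\right) = 9990$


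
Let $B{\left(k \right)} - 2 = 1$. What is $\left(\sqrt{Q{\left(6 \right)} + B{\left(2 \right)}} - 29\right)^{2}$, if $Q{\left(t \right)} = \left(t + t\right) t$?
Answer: $916 - 290 \sqrt{3} \approx 413.71$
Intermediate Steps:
$Q{\left(t \right)} = 2 t^{2}$ ($Q{\left(t \right)} = 2 t t = 2 t^{2}$)
$B{\left(k \right)} = 3$ ($B{\left(k \right)} = 2 + 1 = 3$)
$\left(\sqrt{Q{\left(6 \right)} + B{\left(2 \right)}} - 29\right)^{2} = \left(\sqrt{2 \cdot 6^{2} + 3} - 29\right)^{2} = \left(\sqrt{2 \cdot 36 + 3} - 29\right)^{2} = \left(\sqrt{72 + 3} - 29\right)^{2} = \left(\sqrt{75} - 29\right)^{2} = \left(5 \sqrt{3} - 29\right)^{2} = \left(-29 + 5 \sqrt{3}\right)^{2}$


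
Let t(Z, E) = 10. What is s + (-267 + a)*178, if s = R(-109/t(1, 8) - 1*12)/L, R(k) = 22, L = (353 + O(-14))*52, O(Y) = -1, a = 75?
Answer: -28434431/832 ≈ -34176.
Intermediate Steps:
L = 18304 (L = (353 - 1)*52 = 352*52 = 18304)
s = 1/832 (s = 22/18304 = 22*(1/18304) = 1/832 ≈ 0.0012019)
s + (-267 + a)*178 = 1/832 + (-267 + 75)*178 = 1/832 - 192*178 = 1/832 - 34176 = -28434431/832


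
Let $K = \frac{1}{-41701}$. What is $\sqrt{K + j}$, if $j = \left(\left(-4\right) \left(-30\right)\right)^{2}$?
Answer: $\frac{\sqrt{25041216932699}}{41701} \approx 120.0$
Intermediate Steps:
$j = 14400$ ($j = 120^{2} = 14400$)
$K = - \frac{1}{41701} \approx -2.398 \cdot 10^{-5}$
$\sqrt{K + j} = \sqrt{- \frac{1}{41701} + 14400} = \sqrt{\frac{600494399}{41701}} = \frac{\sqrt{25041216932699}}{41701}$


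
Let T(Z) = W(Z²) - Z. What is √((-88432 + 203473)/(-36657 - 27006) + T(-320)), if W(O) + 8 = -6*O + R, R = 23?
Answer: 4*I*√17283326352522/21221 ≈ 783.62*I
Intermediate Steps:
W(O) = 15 - 6*O (W(O) = -8 + (-6*O + 23) = -8 + (23 - 6*O) = 15 - 6*O)
T(Z) = 15 - Z - 6*Z² (T(Z) = (15 - 6*Z²) - Z = 15 - Z - 6*Z²)
√((-88432 + 203473)/(-36657 - 27006) + T(-320)) = √((-88432 + 203473)/(-36657 - 27006) + (15 - 1*(-320) - 6*(-320)²)) = √(115041/(-63663) + (15 + 320 - 6*102400)) = √(115041*(-1/63663) + (15 + 320 - 614400)) = √(-38347/21221 - 614065) = √(-13031111712/21221) = 4*I*√17283326352522/21221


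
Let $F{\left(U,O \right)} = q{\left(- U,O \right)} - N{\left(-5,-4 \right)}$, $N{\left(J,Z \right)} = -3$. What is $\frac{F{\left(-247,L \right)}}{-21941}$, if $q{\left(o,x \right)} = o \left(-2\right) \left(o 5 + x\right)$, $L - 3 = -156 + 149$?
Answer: $\frac{608111}{21941} \approx 27.716$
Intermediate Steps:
$L = -4$ ($L = 3 + \left(-156 + 149\right) = 3 - 7 = -4$)
$q{\left(o,x \right)} = - 2 o \left(x + 5 o\right)$ ($q{\left(o,x \right)} = - 2 o \left(5 o + x\right) = - 2 o \left(x + 5 o\right)$)
$F{\left(U,O \right)} = 3 + 2 U \left(O - 5 U\right)$ ($F{\left(U,O \right)} = - 2 \left(- U\right) \left(O + 5 \left(- U\right)\right) - -3 = - 2 \left(- U\right) \left(O - 5 U\right) + 3 = 2 U \left(O - 5 U\right) + 3 = 3 + 2 U \left(O - 5 U\right)$)
$\frac{F{\left(-247,L \right)}}{-21941} = \frac{3 + 2 \left(-247\right) \left(-4 - -1235\right)}{-21941} = \left(3 + 2 \left(-247\right) \left(-4 + 1235\right)\right) \left(- \frac{1}{21941}\right) = \left(3 + 2 \left(-247\right) 1231\right) \left(- \frac{1}{21941}\right) = \left(3 - 608114\right) \left(- \frac{1}{21941}\right) = \left(-608111\right) \left(- \frac{1}{21941}\right) = \frac{608111}{21941}$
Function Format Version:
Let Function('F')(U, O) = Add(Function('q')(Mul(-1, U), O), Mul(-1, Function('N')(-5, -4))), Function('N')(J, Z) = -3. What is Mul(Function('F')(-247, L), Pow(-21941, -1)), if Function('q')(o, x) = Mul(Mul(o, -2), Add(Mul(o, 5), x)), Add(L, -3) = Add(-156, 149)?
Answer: Rational(608111, 21941) ≈ 27.716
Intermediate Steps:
L = -4 (L = Add(3, Add(-156, 149)) = Add(3, -7) = -4)
Function('q')(o, x) = Mul(-2, o, Add(x, Mul(5, o))) (Function('q')(o, x) = Mul(Mul(-2, o), Add(Mul(5, o), x)) = Mul(Mul(-2, o), Add(x, Mul(5, o))) = Mul(-2, o, Add(x, Mul(5, o))))
Function('F')(U, O) = Add(3, Mul(2, U, Add(O, Mul(-5, U)))) (Function('F')(U, O) = Add(Mul(-2, Mul(-1, U), Add(O, Mul(5, Mul(-1, U)))), Mul(-1, -3)) = Add(Mul(-2, Mul(-1, U), Add(O, Mul(-5, U))), 3) = Add(Mul(2, U, Add(O, Mul(-5, U))), 3) = Add(3, Mul(2, U, Add(O, Mul(-5, U)))))
Mul(Function('F')(-247, L), Pow(-21941, -1)) = Mul(Add(3, Mul(2, -247, Add(-4, Mul(-5, -247)))), Pow(-21941, -1)) = Mul(Add(3, Mul(2, -247, Add(-4, 1235))), Rational(-1, 21941)) = Mul(Add(3, Mul(2, -247, 1231)), Rational(-1, 21941)) = Mul(Add(3, -608114), Rational(-1, 21941)) = Mul(-608111, Rational(-1, 21941)) = Rational(608111, 21941)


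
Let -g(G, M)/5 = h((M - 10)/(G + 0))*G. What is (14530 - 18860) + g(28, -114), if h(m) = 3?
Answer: -4750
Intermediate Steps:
g(G, M) = -15*G
(14530 - 18860) + g(28, -114) = (14530 - 18860) - 15*28 = -4330 - 420 = -4750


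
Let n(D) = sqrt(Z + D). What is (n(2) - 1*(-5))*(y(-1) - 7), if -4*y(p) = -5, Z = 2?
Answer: -161/4 ≈ -40.250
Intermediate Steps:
y(p) = 5/4 (y(p) = -1/4*(-5) = 5/4)
n(D) = sqrt(2 + D)
(n(2) - 1*(-5))*(y(-1) - 7) = (sqrt(2 + 2) - 1*(-5))*(5/4 - 7) = (sqrt(4) + 5)*(-23/4) = (2 + 5)*(-23/4) = 7*(-23/4) = -161/4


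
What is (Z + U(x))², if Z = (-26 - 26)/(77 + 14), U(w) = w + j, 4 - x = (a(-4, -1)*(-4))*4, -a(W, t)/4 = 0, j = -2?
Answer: 100/49 ≈ 2.0408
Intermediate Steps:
a(W, t) = 0 (a(W, t) = -4*0 = 0)
x = 4 (x = 4 - 0*(-4)*4 = 4 - 0*4 = 4 - 1*0 = 4 + 0 = 4)
U(w) = -2 + w (U(w) = w - 2 = -2 + w)
Z = -4/7 (Z = -52/91 = -52*1/91 = -4/7 ≈ -0.57143)
(Z + U(x))² = (-4/7 + (-2 + 4))² = (-4/7 + 2)² = (10/7)² = 100/49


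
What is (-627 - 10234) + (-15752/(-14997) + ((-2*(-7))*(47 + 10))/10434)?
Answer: -283223135834/26079783 ≈ -10860.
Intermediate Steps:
(-627 - 10234) + (-15752/(-14997) + ((-2*(-7))*(47 + 10))/10434) = -10861 + (-15752*(-1/14997) + (14*57)*(1/10434)) = -10861 + (15752/14997 + 798*(1/10434)) = -10861 + (15752/14997 + 133/1739) = -10861 + 29387329/26079783 = -283223135834/26079783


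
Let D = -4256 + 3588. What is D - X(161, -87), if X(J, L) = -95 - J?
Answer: -412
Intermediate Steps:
D = -668
D - X(161, -87) = -668 - (-95 - 1*161) = -668 - (-95 - 161) = -668 - 1*(-256) = -668 + 256 = -412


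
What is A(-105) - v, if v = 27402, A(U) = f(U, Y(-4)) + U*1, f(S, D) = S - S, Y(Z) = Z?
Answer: -27507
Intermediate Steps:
f(S, D) = 0
A(U) = U (A(U) = 0 + U*1 = 0 + U = U)
A(-105) - v = -105 - 1*27402 = -105 - 27402 = -27507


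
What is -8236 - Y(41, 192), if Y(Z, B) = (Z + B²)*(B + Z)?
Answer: -8607101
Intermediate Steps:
Y(Z, B) = (B + Z)*(Z + B²)
-8236 - Y(41, 192) = -8236 - (192³ + 41² + 192*41 + 41*192²) = -8236 - (7077888 + 1681 + 7872 + 41*36864) = -8236 - (7077888 + 1681 + 7872 + 1511424) = -8236 - 1*8598865 = -8236 - 8598865 = -8607101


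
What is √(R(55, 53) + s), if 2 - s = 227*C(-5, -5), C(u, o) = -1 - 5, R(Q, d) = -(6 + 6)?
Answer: 26*√2 ≈ 36.770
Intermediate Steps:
R(Q, d) = -12 (R(Q, d) = -1*12 = -12)
C(u, o) = -6
s = 1364 (s = 2 - 227*(-6) = 2 - 1*(-1362) = 2 + 1362 = 1364)
√(R(55, 53) + s) = √(-12 + 1364) = √1352 = 26*√2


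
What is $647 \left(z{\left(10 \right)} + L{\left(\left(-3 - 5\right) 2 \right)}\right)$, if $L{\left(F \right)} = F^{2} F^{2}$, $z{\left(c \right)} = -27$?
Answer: $42384323$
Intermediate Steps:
$L{\left(F \right)} = F^{4}$
$647 \left(z{\left(10 \right)} + L{\left(\left(-3 - 5\right) 2 \right)}\right) = 647 \left(-27 + \left(\left(-3 - 5\right) 2\right)^{4}\right) = 647 \left(-27 + \left(\left(-8\right) 2\right)^{4}\right) = 647 \left(-27 + \left(-16\right)^{4}\right) = 647 \left(-27 + 65536\right) = 647 \cdot 65509 = 42384323$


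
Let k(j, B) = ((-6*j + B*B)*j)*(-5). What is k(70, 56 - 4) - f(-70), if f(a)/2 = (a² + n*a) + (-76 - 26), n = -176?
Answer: -833636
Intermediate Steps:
k(j, B) = -5*j*(B² - 6*j) (k(j, B) = ((-6*j + B²)*j)*(-5) = ((B² - 6*j)*j)*(-5) = (j*(B² - 6*j))*(-5) = -5*j*(B² - 6*j))
f(a) = -204 - 352*a + 2*a² (f(a) = 2*((a² - 176*a) + (-76 - 26)) = 2*((a² - 176*a) - 102) = 2*(-102 + a² - 176*a) = -204 - 352*a + 2*a²)
k(70, 56 - 4) - f(-70) = 5*70*(-(56 - 4)² + 6*70) - (-204 - 352*(-70) + 2*(-70)²) = 5*70*(-1*52² + 420) - (-204 + 24640 + 2*4900) = 5*70*(-1*2704 + 420) - (-204 + 24640 + 9800) = 5*70*(-2704 + 420) - 1*34236 = 5*70*(-2284) - 34236 = -799400 - 34236 = -833636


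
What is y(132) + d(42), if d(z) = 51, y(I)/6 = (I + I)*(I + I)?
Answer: 418227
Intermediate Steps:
y(I) = 24*I² (y(I) = 6*((I + I)*(I + I)) = 6*((2*I)*(2*I)) = 6*(4*I²) = 24*I²)
y(132) + d(42) = 24*132² + 51 = 24*17424 + 51 = 418176 + 51 = 418227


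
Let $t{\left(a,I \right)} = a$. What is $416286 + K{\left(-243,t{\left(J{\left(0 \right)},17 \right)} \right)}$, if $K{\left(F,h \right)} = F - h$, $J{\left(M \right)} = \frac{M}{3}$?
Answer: $416043$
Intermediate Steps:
$J{\left(M \right)} = \frac{M}{3}$ ($J{\left(M \right)} = M \frac{1}{3} = \frac{M}{3}$)
$416286 + K{\left(-243,t{\left(J{\left(0 \right)},17 \right)} \right)} = 416286 - \left(243 + \frac{1}{3} \cdot 0\right) = 416286 - 243 = 416043$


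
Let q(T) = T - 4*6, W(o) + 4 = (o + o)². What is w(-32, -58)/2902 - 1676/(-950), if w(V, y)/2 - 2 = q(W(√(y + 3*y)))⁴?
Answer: 396757531962488/689225 ≈ 5.7566e+8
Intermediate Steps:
W(o) = -4 + 4*o² (W(o) = -4 + (o + o)² = -4 + (2*o)² = -4 + 4*o²)
q(T) = -24 + T (q(T) = T - 24 = -24 + T)
w(V, y) = 4 + 2*(-28 + 16*y)⁴ (w(V, y) = 4 + 2*(-24 + (-4 + 4*(√(y + 3*y))²))⁴ = 4 + 2*(-24 + (-4 + 4*(√(4*y))²))⁴ = 4 + 2*(-24 + (-4 + 4*(2*√y)²))⁴ = 4 + 2*(-24 + (-4 + 4*(4*y)))⁴ = 4 + 2*(-24 + (-4 + 16*y))⁴ = 4 + 2*(-28 + 16*y)⁴)
w(-32, -58)/2902 - 1676/(-950) = (4 + 512*(-7 + 4*(-58))⁴)/2902 - 1676/(-950) = (4 + 512*(-7 - 232)⁴)*(1/2902) - 1676*(-1/950) = (4 + 512*(-239)⁴)*(1/2902) + 838/475 = (4 + 512*3262808641)*(1/2902) + 838/475 = (4 + 1670558024192)*(1/2902) + 838/475 = 1670558024196*(1/2902) + 838/475 = 835279012098/1451 + 838/475 = 396757531962488/689225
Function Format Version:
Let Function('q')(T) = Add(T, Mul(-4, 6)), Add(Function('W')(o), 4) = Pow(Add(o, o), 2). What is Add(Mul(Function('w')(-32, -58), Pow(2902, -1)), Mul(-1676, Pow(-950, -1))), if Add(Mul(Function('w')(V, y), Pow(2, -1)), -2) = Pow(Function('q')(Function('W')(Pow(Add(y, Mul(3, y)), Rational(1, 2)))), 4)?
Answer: Rational(396757531962488, 689225) ≈ 5.7566e+8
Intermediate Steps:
Function('W')(o) = Add(-4, Mul(4, Pow(o, 2))) (Function('W')(o) = Add(-4, Pow(Add(o, o), 2)) = Add(-4, Pow(Mul(2, o), 2)) = Add(-4, Mul(4, Pow(o, 2))))
Function('q')(T) = Add(-24, T) (Function('q')(T) = Add(T, -24) = Add(-24, T))
Function('w')(V, y) = Add(4, Mul(2, Pow(Add(-28, Mul(16, y)), 4))) (Function('w')(V, y) = Add(4, Mul(2, Pow(Add(-24, Add(-4, Mul(4, Pow(Pow(Add(y, Mul(3, y)), Rational(1, 2)), 2)))), 4))) = Add(4, Mul(2, Pow(Add(-24, Add(-4, Mul(4, Pow(Pow(Mul(4, y), Rational(1, 2)), 2)))), 4))) = Add(4, Mul(2, Pow(Add(-24, Add(-4, Mul(4, Pow(Mul(2, Pow(y, Rational(1, 2))), 2)))), 4))) = Add(4, Mul(2, Pow(Add(-24, Add(-4, Mul(4, Mul(4, y)))), 4))) = Add(4, Mul(2, Pow(Add(-24, Add(-4, Mul(16, y))), 4))) = Add(4, Mul(2, Pow(Add(-28, Mul(16, y)), 4))))
Add(Mul(Function('w')(-32, -58), Pow(2902, -1)), Mul(-1676, Pow(-950, -1))) = Add(Mul(Add(4, Mul(512, Pow(Add(-7, Mul(4, -58)), 4))), Pow(2902, -1)), Mul(-1676, Pow(-950, -1))) = Add(Mul(Add(4, Mul(512, Pow(Add(-7, -232), 4))), Rational(1, 2902)), Mul(-1676, Rational(-1, 950))) = Add(Mul(Add(4, Mul(512, Pow(-239, 4))), Rational(1, 2902)), Rational(838, 475)) = Add(Mul(Add(4, Mul(512, 3262808641)), Rational(1, 2902)), Rational(838, 475)) = Add(Mul(Add(4, 1670558024192), Rational(1, 2902)), Rational(838, 475)) = Add(Mul(1670558024196, Rational(1, 2902)), Rational(838, 475)) = Add(Rational(835279012098, 1451), Rational(838, 475)) = Rational(396757531962488, 689225)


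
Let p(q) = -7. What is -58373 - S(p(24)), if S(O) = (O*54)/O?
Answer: -58427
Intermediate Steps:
S(O) = 54 (S(O) = (54*O)/O = 54)
-58373 - S(p(24)) = -58373 - 1*54 = -58373 - 54 = -58427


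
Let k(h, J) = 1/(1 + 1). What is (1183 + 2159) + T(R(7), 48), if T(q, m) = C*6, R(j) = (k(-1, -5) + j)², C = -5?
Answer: 3312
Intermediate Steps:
k(h, J) = ½ (k(h, J) = 1/2 = ½)
R(j) = (½ + j)²
T(q, m) = -30 (T(q, m) = -5*6 = -30)
(1183 + 2159) + T(R(7), 48) = (1183 + 2159) - 30 = 3342 - 30 = 3312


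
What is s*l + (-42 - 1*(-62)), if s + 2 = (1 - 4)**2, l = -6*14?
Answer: -568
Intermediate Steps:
l = -84
s = 7 (s = -2 + (1 - 4)**2 = -2 + (-3)**2 = -2 + 9 = 7)
s*l + (-42 - 1*(-62)) = 7*(-84) + (-42 - 1*(-62)) = -588 + (-42 + 62) = -588 + 20 = -568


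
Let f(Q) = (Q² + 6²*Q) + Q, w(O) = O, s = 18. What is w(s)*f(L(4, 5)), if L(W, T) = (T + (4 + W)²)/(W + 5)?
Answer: 6164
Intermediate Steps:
L(W, T) = (T + (4 + W)²)/(5 + W)
f(Q) = Q² + 37*Q (f(Q) = (Q² + 36*Q) + Q = Q² + 37*Q)
w(s)*f(L(4, 5)) = 18*(((5 + (4 + 4)²)/(5 + 4))*(37 + (5 + (4 + 4)²)/(5 + 4))) = 18*(((5 + 8²)/9)*(37 + (5 + 8²)/9)) = 18*(((5 + 64)/9)*(37 + (5 + 64)/9)) = 18*(((⅑)*69)*(37 + (⅑)*69)) = 18*(23*(37 + 23/3)/3) = 18*((23/3)*(134/3)) = 18*(3082/9) = 6164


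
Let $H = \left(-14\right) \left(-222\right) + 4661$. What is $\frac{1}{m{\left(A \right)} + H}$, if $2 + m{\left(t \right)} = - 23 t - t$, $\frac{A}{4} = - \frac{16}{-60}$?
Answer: $\frac{5}{38707} \approx 0.00012918$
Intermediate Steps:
$A = \frac{16}{15}$ ($A = 4 \left(- \frac{16}{-60}\right) = 4 \left(\left(-16\right) \left(- \frac{1}{60}\right)\right) = 4 \cdot \frac{4}{15} = \frac{16}{15} \approx 1.0667$)
$m{\left(t \right)} = -2 - 24 t$
$H = 7769$ ($H = 3108 + 4661 = 7769$)
$\frac{1}{m{\left(A \right)} + H} = \frac{1}{\left(-2 - \frac{128}{5}\right) + 7769} = \frac{1}{- \frac{138}{5} + 7769} = \frac{1}{\frac{38707}{5}} = \frac{5}{38707}$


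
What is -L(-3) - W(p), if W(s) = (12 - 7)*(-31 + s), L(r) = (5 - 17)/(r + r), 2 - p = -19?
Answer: 48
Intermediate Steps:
p = 21 (p = 2 - 1*(-19) = 2 + 19 = 21)
L(r) = -6/r (L(r) = -12*1/(2*r) = -6/r)
W(s) = -155 + 5*s (W(s) = 5*(-31 + s) = -155 + 5*s)
-L(-3) - W(p) = -(-6)/(-3) - (-155 + 5*21) = -(-6)*(-1)/3 - (-155 + 105) = -1*2 - 1*(-50) = -2 + 50 = 48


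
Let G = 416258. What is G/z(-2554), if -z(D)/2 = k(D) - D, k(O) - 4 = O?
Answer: -208129/4 ≈ -52032.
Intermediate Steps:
k(O) = 4 + O
z(D) = -8 (z(D) = -2*((4 + D) - D) = -2*4 = -8)
G/z(-2554) = 416258/(-8) = 416258*(-1/8) = -208129/4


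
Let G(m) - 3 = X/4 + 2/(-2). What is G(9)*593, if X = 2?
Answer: 2965/2 ≈ 1482.5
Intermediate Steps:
G(m) = 5/2 (G(m) = 3 + (2/4 + 2/(-2)) = 3 + (2*(¼) + 2*(-½)) = 3 + (½ - 1) = 3 - ½ = 5/2)
G(9)*593 = (5/2)*593 = 2965/2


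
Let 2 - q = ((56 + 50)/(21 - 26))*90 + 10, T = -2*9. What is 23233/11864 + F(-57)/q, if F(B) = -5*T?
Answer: 2260523/1127080 ≈ 2.0056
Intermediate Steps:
T = -18
F(B) = 90 (F(B) = -5*(-18) = 90)
q = 1900 (q = 2 - (((56 + 50)/(21 - 26))*90 + 10) = 2 - ((106/(-5))*90 + 10) = 2 - ((106*(-⅕))*90 + 10) = 2 - (-106/5*90 + 10) = 2 - (-1908 + 10) = 2 - 1*(-1898) = 2 + 1898 = 1900)
23233/11864 + F(-57)/q = 23233/11864 + 90/1900 = 23233*(1/11864) + 90*(1/1900) = 23233/11864 + 9/190 = 2260523/1127080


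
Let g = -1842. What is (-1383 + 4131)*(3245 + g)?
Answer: 3855444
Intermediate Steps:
(-1383 + 4131)*(3245 + g) = (-1383 + 4131)*(3245 - 1842) = 2748*1403 = 3855444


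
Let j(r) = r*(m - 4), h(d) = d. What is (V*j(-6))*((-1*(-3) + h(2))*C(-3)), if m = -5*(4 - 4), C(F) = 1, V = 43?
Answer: 5160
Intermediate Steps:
m = 0 (m = -5*0 = 0)
j(r) = -4*r (j(r) = r*(0 - 4) = r*(-4) = -4*r)
(V*j(-6))*((-1*(-3) + h(2))*C(-3)) = (43*(-4*(-6)))*((-1*(-3) + 2)*1) = (43*24)*((3 + 2)*1) = 1032*(5*1) = 1032*5 = 5160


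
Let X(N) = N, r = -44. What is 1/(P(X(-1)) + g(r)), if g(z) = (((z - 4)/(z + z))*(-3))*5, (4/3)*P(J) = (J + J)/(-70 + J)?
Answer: -1562/12747 ≈ -0.12254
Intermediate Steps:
P(J) = 3*J/(2*(-70 + J)) (P(J) = 3*((J + J)/(-70 + J))/4 = 3*((2*J)/(-70 + J))/4 = 3*(2*J/(-70 + J))/4 = 3*J/(2*(-70 + J)))
g(z) = -15*(-4 + z)/(2*z) (g(z) = (((-4 + z)/((2*z)))*(-3))*5 = (((-4 + z)*(1/(2*z)))*(-3))*5 = (((-4 + z)/(2*z))*(-3))*5 = -3*(-4 + z)/(2*z)*5 = -15*(-4 + z)/(2*z))
1/(P(X(-1)) + g(r)) = 1/((3/2)*(-1)/(-70 - 1) + (-15/2 + 30/(-44))) = 1/((3/2)*(-1)/(-71) + (-15/2 + 30*(-1/44))) = 1/((3/2)*(-1)*(-1/71) + (-15/2 - 15/22)) = 1/(3/142 - 90/11) = 1/(-12747/1562) = -1562/12747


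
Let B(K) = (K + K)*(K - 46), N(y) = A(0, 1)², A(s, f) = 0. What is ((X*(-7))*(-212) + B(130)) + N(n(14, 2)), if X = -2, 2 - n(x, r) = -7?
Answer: 18872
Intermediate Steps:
n(x, r) = 9 (n(x, r) = 2 - 1*(-7) = 2 + 7 = 9)
N(y) = 0 (N(y) = 0² = 0)
B(K) = 2*K*(-46 + K) (B(K) = (2*K)*(-46 + K) = 2*K*(-46 + K))
((X*(-7))*(-212) + B(130)) + N(n(14, 2)) = (-2*(-7)*(-212) + 2*130*(-46 + 130)) + 0 = (14*(-212) + 2*130*84) + 0 = (-2968 + 21840) + 0 = 18872 + 0 = 18872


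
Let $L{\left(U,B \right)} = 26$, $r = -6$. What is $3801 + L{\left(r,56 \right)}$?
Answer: $3827$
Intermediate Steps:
$3801 + L{\left(r,56 \right)} = 3801 + 26 = 3827$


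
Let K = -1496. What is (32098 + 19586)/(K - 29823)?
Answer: -51684/31319 ≈ -1.6502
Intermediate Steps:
(32098 + 19586)/(K - 29823) = (32098 + 19586)/(-1496 - 29823) = 51684/(-31319) = 51684*(-1/31319) = -51684/31319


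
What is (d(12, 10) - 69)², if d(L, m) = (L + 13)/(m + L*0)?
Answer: 17689/4 ≈ 4422.3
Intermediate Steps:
d(L, m) = (13 + L)/m (d(L, m) = (13 + L)/(m + 0) = (13 + L)/m)
(d(12, 10) - 69)² = ((13 + 12)/10 - 69)² = ((⅒)*25 - 69)² = (5/2 - 69)² = (-133/2)² = 17689/4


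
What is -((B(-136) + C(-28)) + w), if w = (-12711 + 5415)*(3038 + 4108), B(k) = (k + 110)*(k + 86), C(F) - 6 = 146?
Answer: 52135764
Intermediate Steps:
C(F) = 152 (C(F) = 6 + 146 = 152)
B(k) = (86 + k)*(110 + k) (B(k) = (110 + k)*(86 + k) = (86 + k)*(110 + k))
w = -52137216 (w = -7296*7146 = -52137216)
-((B(-136) + C(-28)) + w) = -(((9460 + (-136)² + 196*(-136)) + 152) - 52137216) = -(((9460 + 18496 - 26656) + 152) - 52137216) = -((1300 + 152) - 52137216) = -(1452 - 52137216) = -1*(-52135764) = 52135764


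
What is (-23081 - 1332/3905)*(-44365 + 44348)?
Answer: 1532254829/3905 ≈ 3.9238e+5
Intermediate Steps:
(-23081 - 1332/3905)*(-44365 + 44348) = (-23081 - 1332*1/3905)*(-17) = (-23081 - 1332/3905)*(-17) = -90132637/3905*(-17) = 1532254829/3905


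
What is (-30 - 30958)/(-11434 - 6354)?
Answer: 7747/4447 ≈ 1.7421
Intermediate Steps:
(-30 - 30958)/(-11434 - 6354) = -30988/(-17788) = -30988*(-1/17788) = 7747/4447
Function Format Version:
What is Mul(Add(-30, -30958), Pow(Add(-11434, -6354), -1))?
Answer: Rational(7747, 4447) ≈ 1.7421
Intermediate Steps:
Mul(Add(-30, -30958), Pow(Add(-11434, -6354), -1)) = Mul(-30988, Pow(-17788, -1)) = Mul(-30988, Rational(-1, 17788)) = Rational(7747, 4447)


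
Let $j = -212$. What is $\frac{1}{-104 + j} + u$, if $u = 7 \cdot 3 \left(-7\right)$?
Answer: $- \frac{46453}{316} \approx -147.0$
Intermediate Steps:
$u = -147$ ($u = 21 \left(-7\right) = -147$)
$\frac{1}{-104 + j} + u = \frac{1}{-104 - 212} - 147 = \frac{1}{-316} - 147 = - \frac{1}{316} - 147 = - \frac{46453}{316}$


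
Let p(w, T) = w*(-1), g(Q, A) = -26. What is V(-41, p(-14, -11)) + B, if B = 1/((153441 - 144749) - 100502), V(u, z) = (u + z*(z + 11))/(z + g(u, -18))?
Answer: -4728217/183620 ≈ -25.750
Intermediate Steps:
p(w, T) = -w
V(u, z) = (u + z*(11 + z))/(-26 + z) (V(u, z) = (u + z*(z + 11))/(z - 26) = (u + z*(11 + z))/(-26 + z))
B = -1/91810 (B = 1/(8692 - 100502) = 1/(-91810) = -1/91810 ≈ -1.0892e-5)
V(-41, p(-14, -11)) + B = (-41 + (-1*(-14))² + 11*(-1*(-14)))/(-26 - 1*(-14)) - 1/91810 = (-41 + 14² + 11*14)/(-26 + 14) - 1/91810 = (-41 + 196 + 154)/(-12) - 1/91810 = -1/12*309 - 1/91810 = -103/4 - 1/91810 = -4728217/183620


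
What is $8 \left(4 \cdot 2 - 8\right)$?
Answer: $0$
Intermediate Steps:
$8 \left(4 \cdot 2 - 8\right) = 8 \left(8 - 8\right) = 8 \cdot 0 = 0$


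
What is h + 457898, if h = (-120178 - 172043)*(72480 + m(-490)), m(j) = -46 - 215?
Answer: -21103450501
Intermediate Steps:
m(j) = -261
h = -21103908399 (h = (-120178 - 172043)*(72480 - 261) = -292221*72219 = -21103908399)
h + 457898 = -21103908399 + 457898 = -21103450501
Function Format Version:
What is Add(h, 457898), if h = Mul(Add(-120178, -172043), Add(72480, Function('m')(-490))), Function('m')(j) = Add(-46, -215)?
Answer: -21103450501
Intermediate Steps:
Function('m')(j) = -261
h = -21103908399 (h = Mul(Add(-120178, -172043), Add(72480, -261)) = Mul(-292221, 72219) = -21103908399)
Add(h, 457898) = Add(-21103908399, 457898) = -21103450501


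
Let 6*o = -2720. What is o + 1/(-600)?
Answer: -90667/200 ≈ -453.33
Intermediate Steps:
o = -1360/3 (o = (1/6)*(-2720) = -1360/3 ≈ -453.33)
o + 1/(-600) = -1360/3 + 1/(-600) = -1360/3 - 1/600 = -90667/200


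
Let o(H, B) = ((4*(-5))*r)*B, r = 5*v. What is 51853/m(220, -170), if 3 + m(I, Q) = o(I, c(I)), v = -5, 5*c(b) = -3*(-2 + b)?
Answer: -51853/65403 ≈ -0.79282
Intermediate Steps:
c(b) = 6/5 - 3*b/5 (c(b) = (-3*(-2 + b))/5 = (6 - 3*b)/5 = 6/5 - 3*b/5)
r = -25 (r = 5*(-5) = -25)
o(H, B) = 500*B (o(H, B) = ((4*(-5))*(-25))*B = (-20*(-25))*B = 500*B)
m(I, Q) = 597 - 300*I (m(I, Q) = -3 + 500*(6/5 - 3*I/5) = -3 + (600 - 300*I) = 597 - 300*I)
51853/m(220, -170) = 51853/(597 - 300*220) = 51853/(597 - 66000) = 51853/(-65403) = 51853*(-1/65403) = -51853/65403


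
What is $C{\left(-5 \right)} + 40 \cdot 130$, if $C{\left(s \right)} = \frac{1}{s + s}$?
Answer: $\frac{51999}{10} \approx 5199.9$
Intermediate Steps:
$C{\left(s \right)} = \frac{1}{2 s}$
$C{\left(-5 \right)} + 40 \cdot 130 = \frac{1}{2 \left(-5\right)} + 40 \cdot 130 = \frac{1}{2} \left(- \frac{1}{5}\right) + 5200 = - \frac{1}{10} + 5200 = \frac{51999}{10}$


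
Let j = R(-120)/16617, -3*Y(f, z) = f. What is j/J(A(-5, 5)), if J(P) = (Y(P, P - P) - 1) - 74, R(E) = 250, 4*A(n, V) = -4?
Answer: -125/620368 ≈ -0.00020149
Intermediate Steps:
A(n, V) = -1 (A(n, V) = (¼)*(-4) = -1)
Y(f, z) = -f/3
J(P) = -75 - P/3 (J(P) = (-P/3 - 1) - 74 = (-1 - P/3) - 74 = -75 - P/3)
j = 250/16617 ≈ 0.015045
j/J(A(-5, 5)) = 250/(16617*(-75 - ⅓*(-1))) = 250/(16617*(-75 + ⅓)) = 250/(16617*(-224/3)) = (250/16617)*(-3/224) = -125/620368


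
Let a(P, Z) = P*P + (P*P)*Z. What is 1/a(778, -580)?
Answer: -1/350459436 ≈ -2.8534e-9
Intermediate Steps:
a(P, Z) = P² + Z*P² (a(P, Z) = P² + P²*Z = P² + Z*P²)
1/a(778, -580) = 1/(778²*(1 - 580)) = 1/(605284*(-579)) = 1/(-350459436) = -1/350459436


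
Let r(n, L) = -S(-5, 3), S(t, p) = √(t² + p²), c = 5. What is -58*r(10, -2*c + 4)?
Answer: 58*√34 ≈ 338.20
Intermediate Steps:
S(t, p) = √(p² + t²)
r(n, L) = -√34 (r(n, L) = -√(3² + (-5)²) = -√(9 + 25) = -√34)
-58*r(10, -2*c + 4) = -(-58)*√34 = 58*√34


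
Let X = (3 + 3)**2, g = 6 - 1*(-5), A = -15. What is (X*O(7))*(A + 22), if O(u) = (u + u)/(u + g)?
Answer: 196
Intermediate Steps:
g = 11 (g = 6 + 5 = 11)
O(u) = 2*u/(11 + u) (O(u) = (u + u)/(u + 11) = (2*u)/(11 + u) = 2*u/(11 + u))
X = 36 (X = 6**2 = 36)
(X*O(7))*(A + 22) = (36*(2*7/(11 + 7)))*(-15 + 22) = (36*(2*7/18))*7 = (36*(2*7*(1/18)))*7 = (36*(7/9))*7 = 28*7 = 196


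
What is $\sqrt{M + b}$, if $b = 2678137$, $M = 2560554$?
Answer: $\sqrt{5238691} \approx 2288.8$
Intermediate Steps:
$\sqrt{M + b} = \sqrt{2560554 + 2678137} = \sqrt{5238691}$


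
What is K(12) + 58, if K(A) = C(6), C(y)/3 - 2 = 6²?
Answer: 172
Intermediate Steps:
C(y) = 114 (C(y) = 6 + 3*6² = 6 + 3*36 = 6 + 108 = 114)
K(A) = 114
K(12) + 58 = 114 + 58 = 172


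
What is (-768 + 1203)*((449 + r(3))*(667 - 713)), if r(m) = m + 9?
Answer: -9224610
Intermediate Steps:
r(m) = 9 + m
(-768 + 1203)*((449 + r(3))*(667 - 713)) = (-768 + 1203)*((449 + (9 + 3))*(667 - 713)) = 435*((449 + 12)*(-46)) = 435*(461*(-46)) = 435*(-21206) = -9224610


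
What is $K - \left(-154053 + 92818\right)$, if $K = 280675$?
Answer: $341910$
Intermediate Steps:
$K - \left(-154053 + 92818\right) = 280675 - \left(-154053 + 92818\right) = 280675 - -61235 = 280675 + 61235 = 341910$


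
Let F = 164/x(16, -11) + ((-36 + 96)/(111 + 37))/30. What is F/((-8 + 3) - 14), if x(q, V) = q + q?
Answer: -1521/5624 ≈ -0.27045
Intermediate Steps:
x(q, V) = 2*q
F = 1521/296 (F = 164/((2*16)) + ((-36 + 96)/(111 + 37))/30 = 164/32 + (60/148)*(1/30) = 164*(1/32) + (60*(1/148))*(1/30) = 41/8 + (15/37)*(1/30) = 41/8 + 1/74 = 1521/296 ≈ 5.1385)
F/((-8 + 3) - 14) = 1521/(296*((-8 + 3) - 14)) = 1521/(296*(-5 - 14)) = (1521/296)/(-19) = (1521/296)*(-1/19) = -1521/5624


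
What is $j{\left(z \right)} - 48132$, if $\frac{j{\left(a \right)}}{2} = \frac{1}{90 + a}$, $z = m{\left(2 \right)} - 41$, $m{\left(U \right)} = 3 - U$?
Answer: $- \frac{1203299}{25} \approx -48132.0$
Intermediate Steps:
$z = -40$ ($z = \left(3 - 2\right) - 41 = 1 - 41 = -40$)
$j{\left(a \right)} = \frac{2}{90 + a}$
$j{\left(z \right)} - 48132 = \frac{2}{90 - 40} - 48132 = \frac{2}{50} - 48132 = 2 \cdot \frac{1}{50} - 48132 = \frac{1}{25} - 48132 = - \frac{1203299}{25}$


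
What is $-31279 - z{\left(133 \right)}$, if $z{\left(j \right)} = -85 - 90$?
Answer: $-31104$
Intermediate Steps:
$z{\left(j \right)} = -175$ ($z{\left(j \right)} = -85 - 90 = -175$)
$-31279 - z{\left(133 \right)} = -31279 - -175 = -31279 + 175 = -31104$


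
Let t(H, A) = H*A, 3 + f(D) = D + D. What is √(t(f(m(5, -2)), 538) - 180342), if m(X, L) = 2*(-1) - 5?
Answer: 4*I*√11843 ≈ 435.3*I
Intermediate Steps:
m(X, L) = -7 (m(X, L) = -2 - 5 = -7)
f(D) = -3 + 2*D (f(D) = -3 + (D + D) = -3 + 2*D)
t(H, A) = A*H
√(t(f(m(5, -2)), 538) - 180342) = √(538*(-3 + 2*(-7)) - 180342) = √(538*(-3 - 14) - 180342) = √(538*(-17) - 180342) = √(-9146 - 180342) = √(-189488) = 4*I*√11843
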